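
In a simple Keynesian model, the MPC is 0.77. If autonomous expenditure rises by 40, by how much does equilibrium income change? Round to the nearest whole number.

The multiplier is 1/(1 − MPC) = 1/0.23.
ΔY = 40/0.23 = 173.91 ≈ 174

ΔY ≈ 174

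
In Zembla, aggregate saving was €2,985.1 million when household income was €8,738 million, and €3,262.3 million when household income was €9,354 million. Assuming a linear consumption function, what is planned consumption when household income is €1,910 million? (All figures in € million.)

MPS = ΔS/ΔY = (3262.3 − 2985.1)/(9354 − 8738) = 277.2/616 = 0.45
MPC = 1 − MPS = 0.55
Autonomous saving = 2985.1 − 0.45(8738) = -947, so a = 947
C = 947 + 0.55(1910) = 947 + 1050.5 = 1997.5

C = 1997.5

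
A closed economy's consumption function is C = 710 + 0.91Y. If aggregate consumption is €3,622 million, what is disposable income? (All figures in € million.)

710 + 0.91Y = 3622
0.91Y = 2912, so Y = 2912/0.91 = 3200

Y = 3200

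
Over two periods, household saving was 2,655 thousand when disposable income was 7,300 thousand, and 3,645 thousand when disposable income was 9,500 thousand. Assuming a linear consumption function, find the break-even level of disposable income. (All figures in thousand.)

Y = 1400

MPS = ΔS/ΔY = (3645 − 2655)/(9500 − 7300) = 990/2200 = 0.45
MPC = 1 − MPS = 0.55
From S(7300) = 2655: −a + 0.45(7300) = 2655, so a = 3285 − 2655 = 630
Break-even (S = 0): Y = a/MPS = 630/0.45 = 1400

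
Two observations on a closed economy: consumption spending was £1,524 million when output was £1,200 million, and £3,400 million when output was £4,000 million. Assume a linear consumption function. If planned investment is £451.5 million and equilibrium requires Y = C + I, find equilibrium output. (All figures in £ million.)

MPC = (3400 − 1524)/(4000 − 1200) = 1876/2800 = 0.67
a = 1524 − 0.67(1200) = 720
Equilibrium: Y = 720 + 0.67Y + 451.5
0.33Y = 1171.5, so Y = 1171.5/0.33 = 3550

Y = 3550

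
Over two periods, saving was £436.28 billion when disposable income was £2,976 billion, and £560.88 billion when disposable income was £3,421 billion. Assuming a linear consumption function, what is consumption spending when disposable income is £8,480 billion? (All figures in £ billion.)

C = 6502.6

MPS = ΔS/ΔY = (560.88 − 436.28)/(3421 − 2976) = 124.6/445 = 0.28
MPC = 1 − MPS = 0.72
Autonomous saving = 436.28 − 0.28(2976) = -397, so a = 397
C = 397 + 0.72(8480) = 397 + 6105.6 = 6502.6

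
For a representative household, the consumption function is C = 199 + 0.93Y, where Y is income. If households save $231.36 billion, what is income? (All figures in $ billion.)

S = Y − C = -199 + 0.07Y
-199 + 0.07Y = 231.36, so 0.07Y = 430.36 and Y = 6148

Y = 6148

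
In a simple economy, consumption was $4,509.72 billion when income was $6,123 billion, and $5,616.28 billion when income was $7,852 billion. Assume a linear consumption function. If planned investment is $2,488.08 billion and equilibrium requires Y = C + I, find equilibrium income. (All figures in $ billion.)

Y = 8553

MPC = (5616.28 − 4509.72)/(7852 − 6123) = 1106.56/1729 = 0.64
a = 4509.72 − 0.64(6123) = 591
Equilibrium: Y = 591 + 0.64Y + 2488.08
0.36Y = 3079.08, so Y = 3079.08/0.36 = 8553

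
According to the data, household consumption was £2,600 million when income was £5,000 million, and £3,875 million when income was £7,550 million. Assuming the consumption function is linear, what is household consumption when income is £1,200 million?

MPC = (3875 − 2600)/(7550 − 5000) = 1275/2550 = 0.5
a = 2600 − 0.5(5000) = 2600 − 2500 = 100
C = 100 + 0.5(1200) = 100 + 600 = 700

C = 700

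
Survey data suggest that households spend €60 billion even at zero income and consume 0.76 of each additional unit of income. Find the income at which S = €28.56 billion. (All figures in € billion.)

Y = 369

S = Y − C = -60 + 0.24Y
-60 + 0.24Y = 28.56, so 0.24Y = 88.56 and Y = 369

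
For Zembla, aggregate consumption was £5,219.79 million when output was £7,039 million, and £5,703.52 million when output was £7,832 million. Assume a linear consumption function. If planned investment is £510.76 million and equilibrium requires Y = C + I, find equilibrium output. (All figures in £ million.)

MPC = (5703.52 − 5219.79)/(7832 − 7039) = 483.73/793 = 0.61
a = 5219.79 − 0.61(7039) = 926
Equilibrium: Y = 926 + 0.61Y + 510.76
0.39Y = 1436.76, so Y = 1436.76/0.39 = 3684

Y = 3684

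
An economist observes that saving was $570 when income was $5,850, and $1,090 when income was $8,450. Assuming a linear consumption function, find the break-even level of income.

MPS = ΔS/ΔY = (1090 − 570)/(8450 − 5850) = 520/2600 = 0.2
MPC = 1 − MPS = 0.8
From S(5850) = 570: −a + 0.2(5850) = 570, so a = 1170 − 570 = 600
Break-even (S = 0): Y = a/MPS = 600/0.2 = 3000

Y = 3000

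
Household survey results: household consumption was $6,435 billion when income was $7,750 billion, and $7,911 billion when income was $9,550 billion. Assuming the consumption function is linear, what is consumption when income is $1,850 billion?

C = 1597

MPC = (7911 − 6435)/(9550 − 7750) = 1476/1800 = 0.82
a = 6435 − 0.82(7750) = 6435 − 6355 = 80
C = 80 + 0.82(1850) = 80 + 1517 = 1597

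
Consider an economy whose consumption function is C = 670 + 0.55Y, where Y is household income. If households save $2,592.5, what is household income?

Y = 7250

S = Y − C = -670 + 0.45Y
-670 + 0.45Y = 2592.5, so 0.45Y = 3262.5 and Y = 7250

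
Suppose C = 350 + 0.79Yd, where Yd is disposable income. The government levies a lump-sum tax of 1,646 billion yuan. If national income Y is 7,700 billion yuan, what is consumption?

C = 5132.66

Yd = Y − T = 7700 − 1646 = 6054
C = 350 + 0.79(6054) = 350 + 4782.66 = 5132.66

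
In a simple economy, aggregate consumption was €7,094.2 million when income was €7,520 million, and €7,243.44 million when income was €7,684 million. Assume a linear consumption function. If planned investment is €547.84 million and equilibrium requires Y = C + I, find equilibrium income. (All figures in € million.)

Y = 8876

MPC = (7243.44 − 7094.2)/(7684 − 7520) = 149.24/164 = 0.91
a = 7094.2 − 0.91(7520) = 251
Equilibrium: Y = 251 + 0.91Y + 547.84
0.09Y = 798.84, so Y = 798.84/0.09 = 8876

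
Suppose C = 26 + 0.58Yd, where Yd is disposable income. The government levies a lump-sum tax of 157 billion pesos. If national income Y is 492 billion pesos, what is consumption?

Yd = Y − T = 492 − 157 = 335
C = 26 + 0.58(335) = 26 + 194.3 = 220.3

C = 220.3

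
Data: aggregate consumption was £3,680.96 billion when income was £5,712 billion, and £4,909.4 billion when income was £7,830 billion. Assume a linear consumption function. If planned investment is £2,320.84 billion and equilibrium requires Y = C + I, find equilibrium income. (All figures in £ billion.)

Y = 6402

MPC = (4909.4 − 3680.96)/(7830 − 5712) = 1228.44/2118 = 0.58
a = 3680.96 − 0.58(5712) = 368
Equilibrium: Y = 368 + 0.58Y + 2320.84
0.42Y = 2688.84, so Y = 2688.84/0.42 = 6402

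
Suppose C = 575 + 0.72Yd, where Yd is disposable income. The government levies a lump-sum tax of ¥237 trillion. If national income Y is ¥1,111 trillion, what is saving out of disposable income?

S = -330.28

Yd = Y − T = 1111 − 237 = 874
C = 575 + 0.72(874) = 575 + 629.28 = 1204.28
S = Yd − C = 874 − 1204.28 = -330.28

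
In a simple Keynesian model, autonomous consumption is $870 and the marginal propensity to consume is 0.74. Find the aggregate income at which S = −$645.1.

S = Y − C = -870 + 0.26Y
-870 + 0.26Y = -645.1, so 0.26Y = 224.9 and Y = 865

Y = 865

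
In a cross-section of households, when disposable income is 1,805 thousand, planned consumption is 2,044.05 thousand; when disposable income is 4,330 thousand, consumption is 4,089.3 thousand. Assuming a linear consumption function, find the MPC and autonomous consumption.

MPC = 0.81; a = 582

MPC = ΔC/ΔY = (4089.3 − 2044.05)/(4330 − 1805) = 2045.25/2525 = 0.81
a = C − MPC·Y = 2044.05 − 0.81(1805) = 2044.05 − 1462.05 = 582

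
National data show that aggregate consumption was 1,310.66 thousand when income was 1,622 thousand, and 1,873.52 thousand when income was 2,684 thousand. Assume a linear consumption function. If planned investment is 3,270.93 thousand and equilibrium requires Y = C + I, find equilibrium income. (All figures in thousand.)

Y = 7919

MPC = (1873.52 − 1310.66)/(2684 − 1622) = 562.86/1062 = 0.53
a = 1310.66 − 0.53(1622) = 451
Equilibrium: Y = 451 + 0.53Y + 3270.93
0.47Y = 3721.93, so Y = 3721.93/0.47 = 7919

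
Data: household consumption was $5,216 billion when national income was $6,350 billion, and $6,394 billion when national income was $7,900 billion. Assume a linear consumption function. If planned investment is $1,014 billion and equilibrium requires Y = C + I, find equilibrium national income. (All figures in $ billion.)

Y = 5850

MPC = (6394 − 5216)/(7900 − 6350) = 1178/1550 = 0.76
a = 5216 − 0.76(6350) = 390
Equilibrium: Y = 390 + 0.76Y + 1014
0.24Y = 1404, so Y = 1404/0.24 = 5850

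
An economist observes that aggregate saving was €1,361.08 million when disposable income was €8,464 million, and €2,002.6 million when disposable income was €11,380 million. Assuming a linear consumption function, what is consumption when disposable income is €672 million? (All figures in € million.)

C = 1025.16

MPS = ΔS/ΔY = (2002.6 − 1361.08)/(11380 − 8464) = 641.52/2916 = 0.22
MPC = 1 − MPS = 0.78
Autonomous saving = 1361.08 − 0.22(8464) = -501, so a = 501
C = 501 + 0.78(672) = 501 + 524.16 = 1025.16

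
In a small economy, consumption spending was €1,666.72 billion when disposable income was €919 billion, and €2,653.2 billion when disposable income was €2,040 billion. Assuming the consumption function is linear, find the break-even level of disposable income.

Y = 7150

MPC = (2653.2 − 1666.72)/(2040 − 919) = 986.48/1121 = 0.88
a = 1666.72 − 0.88(919) = 1666.72 − 808.72 = 858
Break-even: Y = a/(1−MPC) = 858/0.12 = 7150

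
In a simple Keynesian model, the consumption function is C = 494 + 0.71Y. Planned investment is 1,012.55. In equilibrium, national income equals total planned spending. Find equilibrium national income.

Y = 5195

Y = C + I = 494 + 0.71Y + 1012.55
Y − 0.71Y = 1506.55
0.29Y = 1506.55, so Y = 1506.55/0.29 = 5195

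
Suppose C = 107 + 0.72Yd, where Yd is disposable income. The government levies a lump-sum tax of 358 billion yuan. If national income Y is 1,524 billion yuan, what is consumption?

C = 946.52

Yd = Y − T = 1524 − 358 = 1166
C = 107 + 0.72(1166) = 107 + 839.52 = 946.52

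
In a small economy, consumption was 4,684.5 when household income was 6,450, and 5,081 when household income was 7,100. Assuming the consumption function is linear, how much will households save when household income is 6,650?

S = 1843.5

MPC = (5081 − 4684.5)/(7100 − 6450) = 396.5/650 = 0.61
a = 4684.5 − 0.61(6450) = 4684.5 − 3934.5 = 750
C = 750 + 0.61(6650) = 4806.5
S = 6650 − 4806.5 = 1843.5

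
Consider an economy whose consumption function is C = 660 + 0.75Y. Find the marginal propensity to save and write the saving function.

MPS = 1 − MPC = 1 − 0.75 = 0.25
S = Y − C = -660 + 0.25Y

MPS = 0.25; S = -660 + 0.25Y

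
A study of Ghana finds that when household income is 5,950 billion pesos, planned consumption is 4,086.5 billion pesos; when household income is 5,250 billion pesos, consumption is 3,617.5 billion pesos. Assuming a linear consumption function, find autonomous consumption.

MPC = ΔC/ΔY = (4086.5 − 3617.5)/(5950 − 5250) = 469/700 = 0.67
a = C − MPC·Y = 3617.5 − 0.67(5250) = 3617.5 − 3517.5 = 100

a = 100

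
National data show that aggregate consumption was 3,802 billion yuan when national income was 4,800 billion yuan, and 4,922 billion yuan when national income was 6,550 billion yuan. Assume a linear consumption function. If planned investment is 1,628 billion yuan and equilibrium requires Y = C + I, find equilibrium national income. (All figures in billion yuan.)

MPC = (4922 − 3802)/(6550 − 4800) = 1120/1750 = 0.64
a = 3802 − 0.64(4800) = 730
Equilibrium: Y = 730 + 0.64Y + 1628
0.36Y = 2358, so Y = 2358/0.36 = 6550

Y = 6550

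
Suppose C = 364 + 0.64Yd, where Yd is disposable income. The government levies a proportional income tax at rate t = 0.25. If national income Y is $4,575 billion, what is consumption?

C = 2560

Yd = (1 − 0.25)(4575) = 0.75(4575) = 3431.25
C = 364 + 0.64(3431.25) = 364 + 2196 = 2560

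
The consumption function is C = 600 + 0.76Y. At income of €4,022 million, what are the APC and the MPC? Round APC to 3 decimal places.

APC = 0.909; MPC = 0.76

MPC = 0.76 (the slope of the consumption function)
C = 600 + 0.76(4022) = 3656.72, so APC = 3656.72/4022 = 0.909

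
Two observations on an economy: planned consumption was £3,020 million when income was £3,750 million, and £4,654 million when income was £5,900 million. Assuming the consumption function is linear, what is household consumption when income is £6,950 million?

C = 5452

MPC = (4654 − 3020)/(5900 − 3750) = 1634/2150 = 0.76
a = 3020 − 0.76(3750) = 3020 − 2850 = 170
C = 170 + 0.76(6950) = 170 + 5282 = 5452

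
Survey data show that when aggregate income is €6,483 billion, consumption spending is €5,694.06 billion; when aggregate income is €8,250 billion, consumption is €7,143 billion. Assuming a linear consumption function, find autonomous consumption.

MPC = ΔC/ΔY = (7143 − 5694.06)/(8250 − 6483) = 1448.94/1767 = 0.82
a = C − MPC·Y = 5694.06 − 0.82(6483) = 5694.06 − 5316.06 = 378

a = 378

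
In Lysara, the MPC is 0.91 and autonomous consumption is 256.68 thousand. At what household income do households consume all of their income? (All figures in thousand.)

Y = 2852

At break-even, C = Y: 256.68 + 0.91Y = Y
0.09Y = 256.68, so Y = 256.68/0.09 = 2852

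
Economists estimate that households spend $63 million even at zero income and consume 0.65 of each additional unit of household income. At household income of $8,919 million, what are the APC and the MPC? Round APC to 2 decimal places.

MPC = 0.65 (the slope of the consumption function)
C = 63 + 0.65(8919) = 5860.35, so APC = 5860.35/8919 = 0.66

APC = 0.66; MPC = 0.65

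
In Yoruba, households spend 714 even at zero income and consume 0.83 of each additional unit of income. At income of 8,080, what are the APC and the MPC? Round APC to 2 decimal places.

APC = 0.92; MPC = 0.83

MPC = 0.83 (the slope of the consumption function)
C = 714 + 0.83(8080) = 7420.4, so APC = 7420.4/8080 = 0.92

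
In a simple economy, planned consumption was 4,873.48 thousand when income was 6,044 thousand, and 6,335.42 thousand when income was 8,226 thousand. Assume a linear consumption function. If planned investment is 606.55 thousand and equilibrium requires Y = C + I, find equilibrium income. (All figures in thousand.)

Y = 4335

MPC = (6335.42 − 4873.48)/(8226 − 6044) = 1461.94/2182 = 0.67
a = 4873.48 − 0.67(6044) = 824
Equilibrium: Y = 824 + 0.67Y + 606.55
0.33Y = 1430.55, so Y = 1430.55/0.33 = 4335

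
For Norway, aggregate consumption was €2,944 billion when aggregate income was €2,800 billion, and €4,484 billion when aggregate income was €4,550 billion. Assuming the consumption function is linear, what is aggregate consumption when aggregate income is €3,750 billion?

C = 3780

MPC = (4484 − 2944)/(4550 − 2800) = 1540/1750 = 0.88
a = 2944 − 0.88(2800) = 2944 − 2464 = 480
C = 480 + 0.88(3750) = 480 + 3300 = 3780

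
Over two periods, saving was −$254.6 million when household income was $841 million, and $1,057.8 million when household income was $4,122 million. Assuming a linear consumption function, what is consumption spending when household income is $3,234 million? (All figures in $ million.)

C = 2531.4

MPS = ΔS/ΔY = (1057.8 − (-254.6))/(4122 − 841) = 1312.4/3281 = 0.4
MPC = 1 − MPS = 0.6
Autonomous saving = -254.6 − 0.4(841) = -591, so a = 591
C = 591 + 0.6(3234) = 591 + 1940.4 = 2531.4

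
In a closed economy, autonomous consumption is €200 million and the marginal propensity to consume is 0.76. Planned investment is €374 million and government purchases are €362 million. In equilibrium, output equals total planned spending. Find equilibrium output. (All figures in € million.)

Y = 3900

Y = C + I + G = 200 + 0.76Y + 374 + 362
Y − 0.76Y = 936
0.24Y = 936, so Y = 936/0.24 = 3900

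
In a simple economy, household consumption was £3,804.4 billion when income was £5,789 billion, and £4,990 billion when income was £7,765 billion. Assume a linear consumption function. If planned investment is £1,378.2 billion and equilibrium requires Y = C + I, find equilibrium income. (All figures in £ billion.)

Y = 4273

MPC = (4990 − 3804.4)/(7765 − 5789) = 1185.6/1976 = 0.6
a = 3804.4 − 0.6(5789) = 331
Equilibrium: Y = 331 + 0.6Y + 1378.2
0.4Y = 1709.2, so Y = 1709.2/0.4 = 4273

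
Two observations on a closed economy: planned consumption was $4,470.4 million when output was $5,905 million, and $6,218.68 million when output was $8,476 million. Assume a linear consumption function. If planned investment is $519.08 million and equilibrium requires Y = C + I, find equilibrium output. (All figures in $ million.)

Y = 3044

MPC = (6218.68 − 4470.4)/(8476 − 5905) = 1748.28/2571 = 0.68
a = 4470.4 − 0.68(5905) = 455
Equilibrium: Y = 455 + 0.68Y + 519.08
0.32Y = 974.08, so Y = 974.08/0.32 = 3044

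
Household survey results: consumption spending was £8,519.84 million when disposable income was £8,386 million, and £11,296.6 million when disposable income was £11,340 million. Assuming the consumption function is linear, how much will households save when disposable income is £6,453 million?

S = -249.82

MPC = (11296.6 − 8519.84)/(11340 − 8386) = 2776.76/2954 = 0.94
a = 8519.84 − 0.94(8386) = 8519.84 − 7882.84 = 637
C = 637 + 0.94(6453) = 6702.82
S = 6453 − 6702.82 = -249.82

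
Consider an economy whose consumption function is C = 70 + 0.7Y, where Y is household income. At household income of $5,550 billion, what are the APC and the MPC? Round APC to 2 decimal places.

APC = 0.71; MPC = 0.7

MPC = 0.7 (the slope of the consumption function)
C = 70 + 0.7(5550) = 3955, so APC = 3955/5550 = 0.71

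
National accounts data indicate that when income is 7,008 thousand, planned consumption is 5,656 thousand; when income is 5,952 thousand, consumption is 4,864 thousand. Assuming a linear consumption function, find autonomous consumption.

a = 400

MPC = ΔC/ΔY = (5656 − 4864)/(7008 − 5952) = 792/1056 = 0.75
a = C − MPC·Y = 4864 − 0.75(5952) = 4864 − 4464 = 400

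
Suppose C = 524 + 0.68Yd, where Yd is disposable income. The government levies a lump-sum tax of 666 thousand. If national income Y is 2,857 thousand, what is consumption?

Yd = Y − T = 2857 − 666 = 2191
C = 524 + 0.68(2191) = 524 + 1489.88 = 2013.88

C = 2013.88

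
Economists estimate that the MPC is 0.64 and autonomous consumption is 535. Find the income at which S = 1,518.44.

S = Y − C = -535 + 0.36Y
-535 + 0.36Y = 1518.44, so 0.36Y = 2053.44 and Y = 5704

Y = 5704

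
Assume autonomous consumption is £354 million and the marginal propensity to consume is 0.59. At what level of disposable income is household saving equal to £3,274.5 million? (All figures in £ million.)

Y = 8850

S = Y − C = -354 + 0.41Y
-354 + 0.41Y = 3274.5, so 0.41Y = 3628.5 and Y = 8850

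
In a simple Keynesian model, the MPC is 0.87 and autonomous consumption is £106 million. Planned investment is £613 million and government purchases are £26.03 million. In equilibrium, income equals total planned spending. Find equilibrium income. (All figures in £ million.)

Y = 5731

Y = C + I + G = 106 + 0.87Y + 613 + 26.03
Y − 0.87Y = 745.03
0.13Y = 745.03, so Y = 745.03/0.13 = 5731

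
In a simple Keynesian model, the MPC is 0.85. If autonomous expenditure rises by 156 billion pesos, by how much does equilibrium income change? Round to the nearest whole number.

The multiplier is 1/(1 − MPC) = 1/0.15.
ΔY = 156/0.15 = 1040.00 ≈ 1040

ΔY ≈ 1040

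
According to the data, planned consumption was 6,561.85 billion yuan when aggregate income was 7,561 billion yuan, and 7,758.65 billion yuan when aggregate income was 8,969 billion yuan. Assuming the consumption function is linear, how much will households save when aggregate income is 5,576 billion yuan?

S = 701.4

MPC = (7758.65 − 6561.85)/(8969 − 7561) = 1196.8/1408 = 0.85
a = 6561.85 − 0.85(7561) = 6561.85 − 6426.85 = 135
C = 135 + 0.85(5576) = 4874.6
S = 5576 − 4874.6 = 701.4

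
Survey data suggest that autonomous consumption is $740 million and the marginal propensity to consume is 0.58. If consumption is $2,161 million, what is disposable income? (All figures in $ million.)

740 + 0.58Y = 2161
0.58Y = 1421, so Y = 1421/0.58 = 2450

Y = 2450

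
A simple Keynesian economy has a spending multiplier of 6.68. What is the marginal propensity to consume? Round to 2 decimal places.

k = 1/(1 − MPC), so 1 − MPC = 1/k = 1/6.68 = 0.1497
MPC = 1 − 0.1497 = 0.85

MPC = 0.85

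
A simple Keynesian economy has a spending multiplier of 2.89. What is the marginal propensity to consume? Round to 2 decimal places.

MPC = 0.65

k = 1/(1 − MPC), so 1 − MPC = 1/k = 1/2.89 = 0.3460
MPC = 1 − 0.3460 = 0.65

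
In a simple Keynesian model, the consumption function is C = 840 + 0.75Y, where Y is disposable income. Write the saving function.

S = -840 + 0.25Y

S = Y − C = Y − (840 + 0.75Y) = -840 + (1 − 0.75)Y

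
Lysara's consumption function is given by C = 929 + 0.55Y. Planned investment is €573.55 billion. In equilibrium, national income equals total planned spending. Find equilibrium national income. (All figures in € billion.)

Y = C + I = 929 + 0.55Y + 573.55
Y − 0.55Y = 1502.55
0.45Y = 1502.55, so Y = 1502.55/0.45 = 3339

Y = 3339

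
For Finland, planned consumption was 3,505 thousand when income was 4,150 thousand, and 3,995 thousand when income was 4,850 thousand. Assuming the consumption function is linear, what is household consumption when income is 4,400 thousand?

MPC = (3995 − 3505)/(4850 − 4150) = 490/700 = 0.7
a = 3505 − 0.7(4150) = 3505 − 2905 = 600
C = 600 + 0.7(4400) = 600 + 3080 = 3680

C = 3680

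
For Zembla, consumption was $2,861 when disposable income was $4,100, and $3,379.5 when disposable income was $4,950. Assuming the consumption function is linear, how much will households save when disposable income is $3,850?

S = 1141.5

MPC = (3379.5 − 2861)/(4950 − 4100) = 518.5/850 = 0.61
a = 2861 − 0.61(4100) = 2861 − 2501 = 360
C = 360 + 0.61(3850) = 2708.5
S = 3850 − 2708.5 = 1141.5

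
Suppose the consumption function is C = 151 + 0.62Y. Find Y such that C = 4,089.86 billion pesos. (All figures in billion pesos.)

Y = 6353

151 + 0.62Y = 4089.86
0.62Y = 3938.86, so Y = 3938.86/0.62 = 6353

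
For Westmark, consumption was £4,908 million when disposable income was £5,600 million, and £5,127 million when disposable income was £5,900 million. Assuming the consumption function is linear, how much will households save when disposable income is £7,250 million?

S = 1137.5

MPC = (5127 − 4908)/(5900 − 5600) = 219/300 = 0.73
a = 4908 − 0.73(5600) = 4908 − 4088 = 820
C = 820 + 0.73(7250) = 6112.5
S = 7250 − 6112.5 = 1137.5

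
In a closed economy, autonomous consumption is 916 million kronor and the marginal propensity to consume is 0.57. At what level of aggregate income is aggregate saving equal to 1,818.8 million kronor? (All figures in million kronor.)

Y = 6360

S = Y − C = -916 + 0.43Y
-916 + 0.43Y = 1818.8, so 0.43Y = 2734.8 and Y = 6360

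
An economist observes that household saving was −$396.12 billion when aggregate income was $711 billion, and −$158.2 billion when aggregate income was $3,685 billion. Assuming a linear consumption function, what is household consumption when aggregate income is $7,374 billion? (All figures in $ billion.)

MPS = ΔS/ΔY = (-158.2 − (-396.12))/(3685 − 711) = 237.92/2974 = 0.08
MPC = 1 − MPS = 0.92
Autonomous saving = -396.12 − 0.08(711) = -453, so a = 453
C = 453 + 0.92(7374) = 453 + 6784.08 = 7237.08

C = 7237.08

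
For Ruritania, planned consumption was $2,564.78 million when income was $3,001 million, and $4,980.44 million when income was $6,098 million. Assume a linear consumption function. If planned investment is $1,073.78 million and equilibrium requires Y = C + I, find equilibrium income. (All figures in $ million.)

Y = 5899

MPC = (4980.44 − 2564.78)/(6098 − 3001) = 2415.66/3097 = 0.78
a = 2564.78 − 0.78(3001) = 224
Equilibrium: Y = 224 + 0.78Y + 1073.78
0.22Y = 1297.78, so Y = 1297.78/0.22 = 5899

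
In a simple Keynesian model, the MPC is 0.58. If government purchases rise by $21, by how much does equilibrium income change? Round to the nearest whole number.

ΔY ≈ 50

The multiplier is 1/(1 − MPC) = 1/0.42.
ΔY = 21/0.42 = 50.00 ≈ 50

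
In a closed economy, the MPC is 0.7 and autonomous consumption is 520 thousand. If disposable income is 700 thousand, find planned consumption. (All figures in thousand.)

C = 520 + 0.7(700) = 520 + 490 = 1010

C = 1010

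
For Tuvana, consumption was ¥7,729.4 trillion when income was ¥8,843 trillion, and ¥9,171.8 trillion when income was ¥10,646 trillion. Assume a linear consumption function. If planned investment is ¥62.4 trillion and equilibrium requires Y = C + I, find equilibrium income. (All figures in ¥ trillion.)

MPC = (9171.8 − 7729.4)/(10646 − 8843) = 1442.4/1803 = 0.8
a = 7729.4 − 0.8(8843) = 655
Equilibrium: Y = 655 + 0.8Y + 62.4
0.2Y = 717.4, so Y = 717.4/0.2 = 3587

Y = 3587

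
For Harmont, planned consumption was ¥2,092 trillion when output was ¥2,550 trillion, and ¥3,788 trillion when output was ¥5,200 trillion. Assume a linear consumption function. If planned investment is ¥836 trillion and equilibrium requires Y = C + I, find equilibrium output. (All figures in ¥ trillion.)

Y = 3600

MPC = (3788 − 2092)/(5200 − 2550) = 1696/2650 = 0.64
a = 2092 − 0.64(2550) = 460
Equilibrium: Y = 460 + 0.64Y + 836
0.36Y = 1296, so Y = 1296/0.36 = 3600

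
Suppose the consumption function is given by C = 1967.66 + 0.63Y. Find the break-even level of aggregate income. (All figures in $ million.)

Y = 5318

At break-even, C = Y: 1967.66 + 0.63Y = Y
0.37Y = 1967.66, so Y = 1967.66/0.37 = 5318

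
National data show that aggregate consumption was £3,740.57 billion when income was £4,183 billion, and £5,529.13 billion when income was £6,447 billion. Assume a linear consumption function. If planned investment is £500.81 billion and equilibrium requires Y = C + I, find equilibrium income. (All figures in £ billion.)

MPC = (5529.13 − 3740.57)/(6447 − 4183) = 1788.56/2264 = 0.79
a = 3740.57 − 0.79(4183) = 436
Equilibrium: Y = 436 + 0.79Y + 500.81
0.21Y = 936.81, so Y = 936.81/0.21 = 4461

Y = 4461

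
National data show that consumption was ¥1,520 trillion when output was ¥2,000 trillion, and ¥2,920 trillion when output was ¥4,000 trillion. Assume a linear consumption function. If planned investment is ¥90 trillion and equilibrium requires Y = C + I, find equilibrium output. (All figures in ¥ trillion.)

Y = 700

MPC = (2920 − 1520)/(4000 − 2000) = 1400/2000 = 0.7
a = 1520 − 0.7(2000) = 120
Equilibrium: Y = 120 + 0.7Y + 90
0.3Y = 210, so Y = 210/0.3 = 700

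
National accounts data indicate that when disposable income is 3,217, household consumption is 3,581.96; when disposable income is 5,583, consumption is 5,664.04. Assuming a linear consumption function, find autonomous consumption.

MPC = ΔC/ΔY = (5664.04 − 3581.96)/(5583 − 3217) = 2082.08/2366 = 0.88
a = C − MPC·Y = 3581.96 − 0.88(3217) = 3581.96 − 2830.96 = 751

a = 751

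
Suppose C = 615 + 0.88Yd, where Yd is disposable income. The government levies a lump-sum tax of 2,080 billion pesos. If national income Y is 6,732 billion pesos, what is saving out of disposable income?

S = -56.76

Yd = Y − T = 6732 − 2080 = 4652
C = 615 + 0.88(4652) = 615 + 4093.76 = 4708.76
S = Yd − C = 4652 − 4708.76 = -56.76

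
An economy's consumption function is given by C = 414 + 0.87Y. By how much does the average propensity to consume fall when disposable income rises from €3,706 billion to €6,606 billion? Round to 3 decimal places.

At Y = 3706: C = 414 + 0.87(3706) = 3638.22, APC = 3638.22/3706 = 0.9817
At Y = 6606: C = 6161.22, APC = 6161.22/6606 = 0.9327
Fall in APC = 0.9817 − 0.9327 = 0.049

ΔAPC = 0.049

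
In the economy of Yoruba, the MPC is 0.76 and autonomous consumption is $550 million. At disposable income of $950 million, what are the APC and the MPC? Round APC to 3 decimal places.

MPC = 0.76 (the slope of the consumption function)
C = 550 + 0.76(950) = 1272, so APC = 1272/950 = 1.339

APC = 1.339; MPC = 0.76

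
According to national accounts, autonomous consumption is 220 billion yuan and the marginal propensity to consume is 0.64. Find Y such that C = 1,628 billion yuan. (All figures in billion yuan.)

Y = 2200

220 + 0.64Y = 1628
0.64Y = 1408, so Y = 1408/0.64 = 2200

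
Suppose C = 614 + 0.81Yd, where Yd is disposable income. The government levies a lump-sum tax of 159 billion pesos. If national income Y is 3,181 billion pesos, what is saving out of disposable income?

S = -39.82

Yd = Y − T = 3181 − 159 = 3022
C = 614 + 0.81(3022) = 614 + 2447.82 = 3061.82
S = Yd − C = 3022 − 3061.82 = -39.82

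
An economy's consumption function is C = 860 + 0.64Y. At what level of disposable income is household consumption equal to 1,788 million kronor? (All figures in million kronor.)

Y = 1450

860 + 0.64Y = 1788
0.64Y = 928, so Y = 928/0.64 = 1450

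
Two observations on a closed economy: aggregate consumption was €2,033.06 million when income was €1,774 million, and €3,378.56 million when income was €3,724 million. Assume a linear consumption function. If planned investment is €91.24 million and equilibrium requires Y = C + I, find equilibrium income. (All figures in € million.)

Y = 2904

MPC = (3378.56 − 2033.06)/(3724 − 1774) = 1345.5/1950 = 0.69
a = 2033.06 − 0.69(1774) = 809
Equilibrium: Y = 809 + 0.69Y + 91.24
0.31Y = 900.24, so Y = 900.24/0.31 = 2904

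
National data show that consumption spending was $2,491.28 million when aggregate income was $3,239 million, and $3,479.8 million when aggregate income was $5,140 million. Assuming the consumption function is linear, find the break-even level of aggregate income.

Y = 1681.25

MPC = (3479.8 − 2491.28)/(5140 − 3239) = 988.52/1901 = 0.52
a = 2491.28 − 0.52(3239) = 2491.28 − 1684.28 = 807
Break-even: Y = a/(1−MPC) = 807/0.48 = 1681.25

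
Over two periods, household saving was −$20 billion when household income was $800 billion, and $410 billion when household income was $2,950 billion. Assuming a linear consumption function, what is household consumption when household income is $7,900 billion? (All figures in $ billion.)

MPS = ΔS/ΔY = (410 − (-20))/(2950 − 800) = 430/2150 = 0.2
MPC = 1 − MPS = 0.8
Autonomous saving = -20 − 0.2(800) = -180, so a = 180
C = 180 + 0.8(7900) = 180 + 6320 = 6500

C = 6500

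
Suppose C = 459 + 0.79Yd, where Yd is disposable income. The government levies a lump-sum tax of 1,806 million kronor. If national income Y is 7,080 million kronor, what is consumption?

C = 4625.46

Yd = Y − T = 7080 − 1806 = 5274
C = 459 + 0.79(5274) = 459 + 4166.46 = 4625.46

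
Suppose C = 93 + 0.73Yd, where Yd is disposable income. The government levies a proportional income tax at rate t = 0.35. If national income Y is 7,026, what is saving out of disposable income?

S = 1140.063

Yd = (1 − 0.35)(7026) = 0.65(7026) = 4566.9
C = 93 + 0.73(4566.9) = 93 + 3333.837 = 3426.837
S = Yd − C = 4566.9 − 3426.837 = 1140.063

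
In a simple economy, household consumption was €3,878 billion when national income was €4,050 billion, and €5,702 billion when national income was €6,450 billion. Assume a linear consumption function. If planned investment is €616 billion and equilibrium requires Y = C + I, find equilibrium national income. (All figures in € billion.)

Y = 5900

MPC = (5702 − 3878)/(6450 − 4050) = 1824/2400 = 0.76
a = 3878 − 0.76(4050) = 800
Equilibrium: Y = 800 + 0.76Y + 616
0.24Y = 1416, so Y = 1416/0.24 = 5900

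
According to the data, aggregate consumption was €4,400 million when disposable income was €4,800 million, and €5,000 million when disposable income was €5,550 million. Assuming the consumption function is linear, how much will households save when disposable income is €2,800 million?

MPC = (5000 − 4400)/(5550 − 4800) = 600/750 = 0.8
a = 4400 − 0.8(4800) = 4400 − 3840 = 560
C = 560 + 0.8(2800) = 2800
S = 2800 − 2800 = 0

S = 0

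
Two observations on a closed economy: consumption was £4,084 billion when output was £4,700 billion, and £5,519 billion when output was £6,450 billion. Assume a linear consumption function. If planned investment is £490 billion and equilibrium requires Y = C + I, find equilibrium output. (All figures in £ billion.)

Y = 4000

MPC = (5519 − 4084)/(6450 − 4700) = 1435/1750 = 0.82
a = 4084 − 0.82(4700) = 230
Equilibrium: Y = 230 + 0.82Y + 490
0.18Y = 720, so Y = 720/0.18 = 4000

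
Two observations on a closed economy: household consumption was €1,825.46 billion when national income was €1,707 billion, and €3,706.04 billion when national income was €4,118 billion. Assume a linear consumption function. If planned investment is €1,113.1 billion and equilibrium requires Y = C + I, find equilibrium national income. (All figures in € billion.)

Y = 7305

MPC = (3706.04 − 1825.46)/(4118 − 1707) = 1880.58/2411 = 0.78
a = 1825.46 − 0.78(1707) = 494
Equilibrium: Y = 494 + 0.78Y + 1113.1
0.22Y = 1607.1, so Y = 1607.1/0.22 = 7305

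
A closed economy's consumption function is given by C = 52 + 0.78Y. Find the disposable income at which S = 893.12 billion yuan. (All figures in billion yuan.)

S = Y − C = -52 + 0.22Y
-52 + 0.22Y = 893.12, so 0.22Y = 945.12 and Y = 4296

Y = 4296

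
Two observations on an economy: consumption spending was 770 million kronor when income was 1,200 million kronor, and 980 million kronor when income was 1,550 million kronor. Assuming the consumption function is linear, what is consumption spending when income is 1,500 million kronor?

MPC = (980 − 770)/(1550 − 1200) = 210/350 = 0.6
a = 770 − 0.6(1200) = 770 − 720 = 50
C = 50 + 0.6(1500) = 50 + 900 = 950

C = 950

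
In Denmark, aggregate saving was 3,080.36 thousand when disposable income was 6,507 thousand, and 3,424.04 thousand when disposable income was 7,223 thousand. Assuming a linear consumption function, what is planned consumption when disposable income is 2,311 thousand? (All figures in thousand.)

MPS = ΔS/ΔY = (3424.04 − 3080.36)/(7223 − 6507) = 343.68/716 = 0.48
MPC = 1 − MPS = 0.52
Autonomous saving = 3080.36 − 0.48(6507) = -43, so a = 43
C = 43 + 0.52(2311) = 43 + 1201.72 = 1244.72

C = 1244.72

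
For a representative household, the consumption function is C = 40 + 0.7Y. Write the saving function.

S = Y − C = Y − (40 + 0.7Y) = -40 + (1 − 0.7)Y

S = -40 + 0.3Y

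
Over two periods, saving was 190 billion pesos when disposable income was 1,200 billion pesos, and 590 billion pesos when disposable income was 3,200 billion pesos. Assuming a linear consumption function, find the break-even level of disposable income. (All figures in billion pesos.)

MPS = ΔS/ΔY = (590 − 190)/(3200 − 1200) = 400/2000 = 0.2
MPC = 1 − MPS = 0.8
From S(1200) = 190: −a + 0.2(1200) = 190, so a = 240 − 190 = 50
Break-even (S = 0): Y = a/MPS = 50/0.2 = 250

Y = 250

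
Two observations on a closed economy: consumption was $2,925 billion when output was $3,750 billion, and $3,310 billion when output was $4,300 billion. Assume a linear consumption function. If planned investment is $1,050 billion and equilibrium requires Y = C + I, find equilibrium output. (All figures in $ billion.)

MPC = (3310 − 2925)/(4300 − 3750) = 385/550 = 0.7
a = 2925 − 0.7(3750) = 300
Equilibrium: Y = 300 + 0.7Y + 1050
0.3Y = 1350, so Y = 1350/0.3 = 4500

Y = 4500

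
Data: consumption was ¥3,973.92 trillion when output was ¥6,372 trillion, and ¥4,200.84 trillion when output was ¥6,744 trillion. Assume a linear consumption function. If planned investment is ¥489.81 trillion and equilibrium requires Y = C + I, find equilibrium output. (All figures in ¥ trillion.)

MPC = (4200.84 − 3973.92)/(6744 − 6372) = 226.92/372 = 0.61
a = 3973.92 − 0.61(6372) = 87
Equilibrium: Y = 87 + 0.61Y + 489.81
0.39Y = 576.81, so Y = 576.81/0.39 = 1479

Y = 1479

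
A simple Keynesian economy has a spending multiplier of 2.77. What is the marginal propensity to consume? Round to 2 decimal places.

MPC = 0.64

k = 1/(1 − MPC), so 1 − MPC = 1/k = 1/2.77 = 0.3610
MPC = 1 − 0.3610 = 0.64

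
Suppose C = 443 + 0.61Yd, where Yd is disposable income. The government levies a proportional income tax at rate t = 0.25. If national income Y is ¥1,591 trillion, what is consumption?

C = 1170.8825

Yd = (1 − 0.25)(1591) = 0.75(1591) = 1193.25
C = 443 + 0.61(1193.25) = 443 + 727.8825 = 1170.8825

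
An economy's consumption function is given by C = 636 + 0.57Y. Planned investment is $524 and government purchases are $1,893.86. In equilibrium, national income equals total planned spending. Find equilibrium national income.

Y = C + I + G = 636 + 0.57Y + 524 + 1893.86
Y − 0.57Y = 3053.86
0.43Y = 3053.86, so Y = 3053.86/0.43 = 7102

Y = 7102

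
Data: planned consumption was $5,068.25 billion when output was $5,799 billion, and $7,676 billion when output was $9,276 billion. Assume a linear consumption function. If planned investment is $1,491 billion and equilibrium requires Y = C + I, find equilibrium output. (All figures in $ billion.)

Y = 8840

MPC = (7676 − 5068.25)/(9276 − 5799) = 2607.75/3477 = 0.75
a = 5068.25 − 0.75(5799) = 719
Equilibrium: Y = 719 + 0.75Y + 1491
0.25Y = 2210, so Y = 2210/0.25 = 8840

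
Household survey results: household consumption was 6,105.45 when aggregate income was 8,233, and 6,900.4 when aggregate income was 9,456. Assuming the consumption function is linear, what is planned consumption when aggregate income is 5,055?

MPC = (6900.4 − 6105.45)/(9456 − 8233) = 794.95/1223 = 0.65
a = 6105.45 − 0.65(8233) = 6105.45 − 5351.45 = 754
C = 754 + 0.65(5055) = 754 + 3285.75 = 4039.75

C = 4039.75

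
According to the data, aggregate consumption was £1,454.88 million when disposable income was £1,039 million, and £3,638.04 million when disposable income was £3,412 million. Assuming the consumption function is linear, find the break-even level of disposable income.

MPC = (3638.04 − 1454.88)/(3412 − 1039) = 2183.16/2373 = 0.92
a = 1454.88 − 0.92(1039) = 1454.88 − 955.88 = 499
Break-even: Y = a/(1−MPC) = 499/0.08 = 6237.5

Y = 6237.5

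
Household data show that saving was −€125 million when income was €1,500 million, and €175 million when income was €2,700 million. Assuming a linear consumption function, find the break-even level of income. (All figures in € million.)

MPS = ΔS/ΔY = (175 − (-125))/(2700 − 1500) = 300/1200 = 0.25
MPC = 1 − MPS = 0.75
From S(1500) = -125: −a + 0.25(1500) = -125, so a = 375 − (-125) = 500
Break-even (S = 0): Y = a/MPS = 500/0.25 = 2000

Y = 2000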